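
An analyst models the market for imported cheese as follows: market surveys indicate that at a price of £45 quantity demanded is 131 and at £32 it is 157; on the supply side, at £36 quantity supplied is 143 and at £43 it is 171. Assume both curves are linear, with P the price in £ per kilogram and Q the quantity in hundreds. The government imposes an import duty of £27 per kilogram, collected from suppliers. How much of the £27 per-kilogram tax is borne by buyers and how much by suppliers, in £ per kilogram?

Buyers bear £18 per kilogram; suppliers bear £9 per kilogram.

Demand slope: (157 − 131)/(32 − 45) = -2, so Qd = 221 − 2P.
Supply slope: (171 − 143)/(43 − 36) = 4, so Qs = 4P − 1.
Before the tax: set 221 − 2P = 4P − 1 → P* = £37, Q* = 147.
With the tax collected from suppliers, supply shifts: Qs = 4(P − 27) − 1.
Solving gives Q = 111 with buyers paying £55 and suppliers receiving £28 (the £27 wedge).
Burden on buyers: £18; on suppliers: £9. (They sum to £27.)
The less price-elastic side of the market bears the larger share of a per-unit tax.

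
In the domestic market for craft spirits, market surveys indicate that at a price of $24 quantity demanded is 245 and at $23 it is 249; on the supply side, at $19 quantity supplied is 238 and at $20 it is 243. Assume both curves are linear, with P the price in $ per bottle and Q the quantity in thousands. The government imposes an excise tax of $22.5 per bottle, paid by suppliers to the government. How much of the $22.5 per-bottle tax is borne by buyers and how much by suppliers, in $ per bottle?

Demand slope: (249 − 245)/(23 − 24) = -4, so Qd = 341 − 4P.
Supply slope: (243 − 238)/(20 − 19) = 5, so Qs = 5P + 143.
Before the tax: set 341 − 4P = 5P + 143 → P* = $22, Q* = 253.
With the tax collected from suppliers, supply shifts: Qs = 5(P − 22.5) + 143.
New equilibrium: buyers pay $34.5, suppliers receive $12, Q = 203. (Wedge: Pb − Ps = 22.5.)
Burden on buyers: $12.5; on suppliers: $10. (They sum to $22.5.)
The less price-elastic side of the market bears the larger share of a per-unit tax.

Buyers bear $12.5 per bottle; suppliers bear $10 per bottle.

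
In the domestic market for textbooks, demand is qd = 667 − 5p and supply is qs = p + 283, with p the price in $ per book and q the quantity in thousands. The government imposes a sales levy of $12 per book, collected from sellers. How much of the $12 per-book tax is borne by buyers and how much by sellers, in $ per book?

Before the tax: set 667 − 5p = p + 283 → p* = $64, q* = 347.
With the tax collected from sellers, supply shifts: qs = (p − 12) + 283.
New equilibrium: buyers pay $66, sellers receive $54, q = 337. (Wedge: pb − ps = 12.)
Burden on buyers: $2; on sellers: $10. (They sum to $12.)
The less price-elastic side of the market bears the larger share of a per-unit tax.

Buyers bear $2 per book; sellers bear $10 per book.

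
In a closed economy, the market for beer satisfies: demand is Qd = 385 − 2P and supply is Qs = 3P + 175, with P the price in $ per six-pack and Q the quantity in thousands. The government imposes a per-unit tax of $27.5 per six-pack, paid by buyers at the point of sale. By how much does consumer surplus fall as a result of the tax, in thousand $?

Without the tax, 385 − 2P = 3P + 175 gives 5P = 210, so P* = $42 and Q* = 301.
With the tax collected from buyers, demand (in seller-price terms) shifts: Qd = 385 − 2(P + 27.5).
New equilibrium: buyers pay $58.5, suppliers receive $31, Q = 268. (Wedge: Pb − Ps = 27.5.)
ΔCS is the trapezoid between Q = 268 and Q = 301 of height $16.5: ½ · (301 + 268) · 16.5 = $4694.25.

Consumer surplus falls by $4694.25 thousand.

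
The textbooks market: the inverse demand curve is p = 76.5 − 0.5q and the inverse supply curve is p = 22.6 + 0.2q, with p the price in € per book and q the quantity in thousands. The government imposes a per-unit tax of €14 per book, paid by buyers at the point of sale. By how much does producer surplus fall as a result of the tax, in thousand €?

Inverting to q(p) form: qd = 153 − 2p; qs = 5p − 113.
Without the tax, 153 − 2p = 5p − 113 gives 7p = 266, so p* = €38 and q* = 77.
With the tax collected from buyers, demand (in seller-price terms) shifts: qd = 153 − 2(p + 14).
New equilibrium: buyers pay €48, sellers receive €34, q = 57. (Wedge: pb − ps = 14.)
ΔPS is the trapezoid between Q = 57 and Q = 77 of height €4: ½ · (77 + 57) · 4 = €268.

Producer surplus falls by €268 thousand.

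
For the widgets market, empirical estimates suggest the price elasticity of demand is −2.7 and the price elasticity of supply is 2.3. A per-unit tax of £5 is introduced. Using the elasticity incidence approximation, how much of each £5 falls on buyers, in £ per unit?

Incidence ratio: buyers' share ≈ εs / (εs + |εd|) = 2.3 / (2.3 + 2.7) = 0.46.
So buyers bear ≈ 0.46 × £5 = £2.3; producers bear £2.7.

Buyers bear ≈ £2.3 per unit.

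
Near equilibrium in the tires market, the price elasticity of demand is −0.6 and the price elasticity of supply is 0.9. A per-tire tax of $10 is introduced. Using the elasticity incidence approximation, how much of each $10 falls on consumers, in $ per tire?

Consumers bear ≈ $6 per tire.

Incidence ratio: consumers' share ≈ εs / (εs + |εd|) = 0.9 / (0.9 + 0.6) = 0.6.
So consumers bear ≈ 0.6 × $10 = $6; sellers bear $4.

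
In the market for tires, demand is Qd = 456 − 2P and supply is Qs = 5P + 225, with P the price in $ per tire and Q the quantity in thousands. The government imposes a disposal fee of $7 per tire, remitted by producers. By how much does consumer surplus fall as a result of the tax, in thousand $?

Without the tax, 456 − 2P = 5P + 225 gives 7P = 231, so P* = $33 and Q* = 390.
With the tax collected from producers, supply shifts: Qs = 5(P − 7) + 225.
Solving gives Q = 380 with consumers paying $38 and producers receiving $31 (the $7 wedge).
ΔCS is the trapezoid between Q = 380 and Q = 390 of height $5: ½ · (390 + 380) · 5 = $1925.

Consumer surplus falls by $1925 thousand.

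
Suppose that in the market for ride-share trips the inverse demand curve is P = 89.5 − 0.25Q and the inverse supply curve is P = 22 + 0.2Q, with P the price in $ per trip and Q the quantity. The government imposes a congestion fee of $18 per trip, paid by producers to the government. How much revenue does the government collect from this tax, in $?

Tax revenue = $1980.

Rewrite in direct form: Qd = 358 − 4P and Qs = 5P − 110.
Before the tax: set 358 − 4P = 5P − 110 → P* = $52, Q* = 150.
With the tax collected from producers, supply shifts: Qs = 5(P − 18) − 110.
New equilibrium: consumers pay $62, producers receive $44, Q = 110. (Wedge: Pb − Ps = 18.)
Revenue = t · Q = 18 · 110 = $1980.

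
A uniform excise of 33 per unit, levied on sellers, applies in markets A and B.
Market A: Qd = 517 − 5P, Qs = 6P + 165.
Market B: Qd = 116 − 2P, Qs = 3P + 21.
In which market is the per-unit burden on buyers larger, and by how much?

Market A: pre-tax P* = 32, Q* = 357; post-tax Q = 267; per-unit burden on buyers = 18.
Market B: pre-tax P* = 19, Q* = 78; post-tax Q = 38.4; per-unit burden on buyers = 19.8.
Difference: 18 vs 19.8 → market B is larger by 1.8.

Market B, by 1.8.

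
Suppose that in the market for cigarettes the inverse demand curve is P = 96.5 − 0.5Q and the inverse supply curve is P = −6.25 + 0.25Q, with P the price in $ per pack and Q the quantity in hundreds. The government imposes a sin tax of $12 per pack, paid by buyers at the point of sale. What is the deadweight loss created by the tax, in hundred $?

Inverting to Q(P) form: Qd = 193 − 2P; Qs = 4P + 25.
Without the tax, 193 − 2P = 4P + 25 gives 6P = 168, so P* = $28 and Q* = 137.
With the tax collected from buyers, demand (in seller-price terms) shifts: Qd = 193 − 2(P + 12).
Solving gives Q = 121 with buyers paying $36 and sellers receiving $24 (the $12 wedge).
Quantity falls by |ΔQ| = |137 − 121| = 16.
DWL = ½ · t · |ΔQ| = ½ · 12 · 16 = $96.

Deadweight loss = $96 hundred.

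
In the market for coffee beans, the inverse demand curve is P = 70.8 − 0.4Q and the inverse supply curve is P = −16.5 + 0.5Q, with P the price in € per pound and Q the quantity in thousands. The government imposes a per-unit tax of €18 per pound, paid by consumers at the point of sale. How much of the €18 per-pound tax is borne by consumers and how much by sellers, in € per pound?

Inverting to Q(P) form: Qd = 177 − 2.5P; Qs = 2P + 33.
Before the tax: set 177 − 2.5P = 2P + 33 → P* = €32, Q* = 97.
With the tax collected from consumers, demand (in seller-price terms) shifts: Qd = 177 − 2.5(P + 18).
Solving gives Q = 77 with consumers paying €40 and sellers receiving €22 (the €18 wedge).
Burden on consumers: €8; on sellers: €10. (They sum to €18.)
The less price-elastic side of the market bears the larger share of a per-unit tax.

Consumers bear €8 per pound; sellers bear €10 per pound.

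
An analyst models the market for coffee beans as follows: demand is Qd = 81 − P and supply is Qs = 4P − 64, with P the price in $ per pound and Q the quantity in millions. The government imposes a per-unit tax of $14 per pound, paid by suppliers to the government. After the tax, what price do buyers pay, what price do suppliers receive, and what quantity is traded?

Buyers pay $40.2; suppliers receive $26.2; quantity = 40.8.

Before the tax: set 81 − P = 4P − 64 → P* = $29, Q* = 52.
With the tax collected from suppliers, supply shifts: Qs = 4(P − 14) − 64.
New equilibrium: buyers pay $40.2, suppliers receive $26.2, Q = 40.8. (Wedge: Pb − Ps = 14.)
The less price-elastic side of the market bears the larger share of a per-unit tax.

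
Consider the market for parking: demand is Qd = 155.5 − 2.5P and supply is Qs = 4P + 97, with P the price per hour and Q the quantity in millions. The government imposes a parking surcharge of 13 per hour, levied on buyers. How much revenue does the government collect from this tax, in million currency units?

Before the tax: set 155.5 − 2.5P = 4P + 97 → P* = 9, Q* = 133.
With the tax collected from buyers, demand (in seller-price terms) shifts: Qd = 155.5 − 2.5(P + 13).
New equilibrium: buyers pay 17, suppliers receive 4, Q = 113. (Wedge: Pb − Ps = 13.)
Revenue = t · Q = 13 · 113 = 1469.

Tax revenue = 1469 million.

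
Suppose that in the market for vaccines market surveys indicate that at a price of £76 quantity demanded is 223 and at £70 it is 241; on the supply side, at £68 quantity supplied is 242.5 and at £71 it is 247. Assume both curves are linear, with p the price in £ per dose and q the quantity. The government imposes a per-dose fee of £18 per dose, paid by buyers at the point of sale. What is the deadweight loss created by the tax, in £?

Deadweight loss = £162.

Demand slope: (241 − 223)/(70 − 76) = -3, so qd = 451 − 3p.
Supply slope: (247 − 242.5)/(71 − 68) = 1.5, so qs = 1.5p + 140.5.
Without the tax, 451 − 3p = 1.5p + 140.5 gives 4.5p = 310.5, so p* = £69 and q* = 244.
With the tax collected from buyers, demand (in seller-price terms) shifts: qd = 451 − 3(p + 18).
Solving gives q = 226 with buyers paying £75 and producers receiving £57 (the £18 wedge).
Quantity falls by |ΔQ| = |244 − 226| = 18.
DWL = ½ · t · |ΔQ| = ½ · 18 · 18 = £162.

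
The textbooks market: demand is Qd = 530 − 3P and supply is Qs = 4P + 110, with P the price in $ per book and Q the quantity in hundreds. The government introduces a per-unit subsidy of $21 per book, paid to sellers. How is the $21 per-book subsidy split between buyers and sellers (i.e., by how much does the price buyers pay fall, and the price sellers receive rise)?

Without the subsidy, 530 − 3P = 4P + 110 gives 7P = 420, so P* = $60 and Q* = 350.
With a per-unit subsidy paid to sellers, each receives P + 21 per unit sold, so supply becomes Qs = 4(P + 21) + 110.
Solving gives Q = 386 with buyers paying $48 and sellers receiving $69 (the $21 wedge).
Gain to buyers: $12; to sellers: $9. (They sum to $21.)

Buyers gain $12 per book; sellers gain $9 per book.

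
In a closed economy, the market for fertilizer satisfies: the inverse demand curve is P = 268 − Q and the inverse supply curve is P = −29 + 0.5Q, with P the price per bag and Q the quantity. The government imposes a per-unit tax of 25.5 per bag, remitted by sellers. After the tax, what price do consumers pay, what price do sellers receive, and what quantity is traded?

Rewrite in direct form: Qd = 268 − P and Qs = 2P + 58.
Before the tax: set 268 − P = 2P + 58 → P* = 70, Q* = 198.
With the tax collected from sellers, supply shifts: Qs = 2(P − 25.5) + 58.
New equilibrium: consumers pay 87, sellers receive 61.5, Q = 181. (Wedge: Pb − Ps = 25.5.)
The less price-elastic side of the market bears the larger share of a per-unit tax.

Consumers pay 87; sellers receive 61.5; quantity = 181.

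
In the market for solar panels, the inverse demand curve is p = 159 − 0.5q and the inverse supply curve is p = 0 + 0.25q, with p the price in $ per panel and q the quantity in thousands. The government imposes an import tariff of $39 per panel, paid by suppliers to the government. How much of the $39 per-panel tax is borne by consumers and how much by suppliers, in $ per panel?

Rewrite in direct form: qd = 318 − 2p and qs = 4p.
Before the tax: set 318 − 2p = 4p → p* = $53, q* = 212.
With the tax collected from suppliers, supply shifts: qs = 4(p − 39).
Solving gives q = 160 with consumers paying $79 and suppliers receiving $40 (the $39 wedge).
Burden on consumers: $26; on suppliers: $13. (They sum to $39.)
The less price-elastic side of the market bears the larger share of a per-unit tax.

Consumers bear $26 per panel; suppliers bear $13 per panel.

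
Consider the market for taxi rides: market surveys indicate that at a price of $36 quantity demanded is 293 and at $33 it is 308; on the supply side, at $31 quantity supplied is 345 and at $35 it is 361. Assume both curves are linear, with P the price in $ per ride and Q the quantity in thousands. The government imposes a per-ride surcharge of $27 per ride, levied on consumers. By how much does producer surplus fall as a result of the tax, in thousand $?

Demand slope: (308 − 293)/(33 − 36) = -5, so Qd = 473 − 5P.
Supply slope: (361 − 345)/(35 − 31) = 4, so Qs = 4P + 221.
Without the tax, 473 − 5P = 4P + 221 gives 9P = 252, so P* = $28 and Q* = 333.
With the tax collected from consumers, demand (in seller-price terms) shifts: Qd = 473 − 5(P + 27).
New equilibrium: consumers pay $40, suppliers receive $13, Q = 273. (Wedge: Pb − Ps = 27.)
ΔPS is the trapezoid between Q = 273 and Q = 333 of height $15: ½ · (333 + 273) · 15 = $4545.

Producer surplus falls by $4545 thousand.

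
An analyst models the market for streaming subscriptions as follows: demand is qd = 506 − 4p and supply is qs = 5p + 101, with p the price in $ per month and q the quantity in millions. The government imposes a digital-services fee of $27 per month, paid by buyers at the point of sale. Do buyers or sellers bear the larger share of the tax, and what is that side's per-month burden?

Before the tax: set 506 − 4p = 5p + 101 → p* = $45, q* = 326.
With the tax collected from buyers, demand (in seller-price terms) shifts: qd = 506 − 4(p + 27).
Solving gives q = 266 with buyers paying $60 and sellers receiving $33 (the $27 wedge).
Per-month burden: buyers $15, sellers $12.
Buyers take the larger share because demand is less price-elastic here (demand slope 4 vs supply slope 5).

Buyers bear the larger share: $15 per month.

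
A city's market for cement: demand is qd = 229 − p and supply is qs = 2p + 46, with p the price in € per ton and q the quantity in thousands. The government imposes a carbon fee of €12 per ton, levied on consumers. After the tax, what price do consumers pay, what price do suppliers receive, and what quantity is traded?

Without the tax, 229 − p = 2p + 46 gives 3p = 183, so p* = €61 and q* = 168.
With the tax collected from consumers, demand (in seller-price terms) shifts: qd = 229 − (p + 12).
Solving gives q = 160 with consumers paying €69 and suppliers receiving €57 (the €12 wedge).
The less price-elastic side of the market bears the larger share of a per-unit tax.

Consumers pay €69; suppliers receive €57; quantity = 160.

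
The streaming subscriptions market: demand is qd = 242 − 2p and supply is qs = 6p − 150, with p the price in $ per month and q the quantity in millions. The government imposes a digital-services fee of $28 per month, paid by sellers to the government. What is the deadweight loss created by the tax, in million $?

Deadweight loss = $588 million.

Before the tax: set 242 − 2p = 6p − 150 → p* = $49, q* = 144.
With the tax collected from sellers, supply shifts: qs = 6(p − 28) − 150.
Solving gives q = 102 with consumers paying $70 and sellers receiving $42 (the $28 wedge).
Quantity falls by |ΔQ| = |144 − 102| = 42.
DWL = ½ · t · |ΔQ| = ½ · 28 · 42 = $588.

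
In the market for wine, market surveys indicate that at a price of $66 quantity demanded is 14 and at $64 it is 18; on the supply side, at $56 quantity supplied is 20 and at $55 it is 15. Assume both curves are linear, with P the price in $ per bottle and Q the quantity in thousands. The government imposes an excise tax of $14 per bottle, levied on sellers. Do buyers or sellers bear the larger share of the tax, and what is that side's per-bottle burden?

Buyers bear the larger share: $10 per bottle.

Demand slope: (18 − 14)/(64 − 66) = -2, so Qd = 146 − 2P.
Supply slope: (15 − 20)/(55 − 56) = 5, so Qs = 5P − 260.
Before the tax: set 146 − 2P = 5P − 260 → P* = $58, Q* = 30.
With the tax collected from sellers, supply shifts: Qs = 5(P − 14) − 260.
New equilibrium: buyers pay $68, sellers receive $54, Q = 10. (Wedge: Pb − Ps = 14.)
Per-bottle burden: buyers $10, sellers $4.
Buyers take the larger share because demand is less price-elastic here (demand slope 2 vs supply slope 5).
The less price-elastic side of the market bears the larger share of a per-unit tax.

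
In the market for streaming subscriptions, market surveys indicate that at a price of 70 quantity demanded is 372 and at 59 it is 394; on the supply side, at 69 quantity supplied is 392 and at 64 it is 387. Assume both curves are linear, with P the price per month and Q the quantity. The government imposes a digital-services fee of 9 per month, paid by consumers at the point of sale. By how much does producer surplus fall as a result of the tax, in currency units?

Demand slope: (394 − 372)/(59 − 70) = -2, so Qd = 512 − 2P.
Supply slope: (387 − 392)/(64 − 69) = 1, so Qs = P + 323.
Without the tax, 512 − 2P = P + 323 gives 3P = 189, so P* = 63 and Q* = 386.
With the tax collected from consumers, demand (in seller-price terms) shifts: Qd = 512 − 2(P + 9).
Solving gives Q = 380 with consumers paying 66 and suppliers receiving 57 (the 9 wedge).
ΔPS is the trapezoid between Q = 380 and Q = 386 of height 6: ½ · (386 + 380) · 6 = 2298.

Producer surplus falls by 2298.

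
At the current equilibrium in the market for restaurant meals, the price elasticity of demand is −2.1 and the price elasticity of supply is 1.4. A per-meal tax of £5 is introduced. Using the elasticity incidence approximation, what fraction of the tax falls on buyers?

Buyers' share ≈ 0.4.

Incidence ratio: buyers' share ≈ εs / (εs + |εd|) = 1.4 / (1.4 + 2.1) = 0.4.
Supply is the less elastic side, so buyers bear the smaller share.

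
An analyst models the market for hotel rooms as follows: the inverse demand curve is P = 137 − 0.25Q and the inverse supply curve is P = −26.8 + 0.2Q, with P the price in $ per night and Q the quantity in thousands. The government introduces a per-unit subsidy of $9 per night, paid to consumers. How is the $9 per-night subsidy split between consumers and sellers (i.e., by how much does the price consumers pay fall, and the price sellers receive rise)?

Consumers gain $5 per night; sellers gain $4 per night.

Rewrite in direct form: Qd = 548 − 4P and Qs = 5P + 134.
Without the subsidy, 548 − 4P = 5P + 134 gives 9P = 414, so P* = $46 and Q* = 364.
With a per-unit subsidy paid to consumers, each effectively pays P − 9, so demand becomes Qd = 548 − 4(P − 9).
Solving gives Q = 384 with consumers paying $41 and sellers receiving $50 (the $9 wedge).
Gain to consumers: $5; to sellers: $4. (They sum to $9.)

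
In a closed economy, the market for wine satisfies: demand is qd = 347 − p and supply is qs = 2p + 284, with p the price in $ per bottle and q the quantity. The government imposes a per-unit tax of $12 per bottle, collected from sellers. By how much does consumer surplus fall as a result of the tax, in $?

Before the tax: set 347 − p = 2p + 284 → p* = $21, q* = 326.
With the tax collected from sellers, supply shifts: qs = 2(p − 12) + 284.
New equilibrium: buyers pay $29, sellers receive $17, q = 318. (Wedge: pb − ps = 12.)
ΔCS is the trapezoid between Q = 318 and Q = 326 of height $8: ½ · (326 + 318) · 8 = $2576.

Consumer surplus falls by $2576.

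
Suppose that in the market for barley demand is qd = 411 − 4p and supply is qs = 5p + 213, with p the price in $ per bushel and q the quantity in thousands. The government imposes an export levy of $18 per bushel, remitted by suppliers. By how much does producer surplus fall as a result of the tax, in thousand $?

Producer surplus falls by $2424 thousand.

Before the tax: set 411 − 4p = 5p + 213 → p* = $22, q* = 323.
With the tax collected from suppliers, supply shifts: qs = 5(p − 18) + 213.
New equilibrium: buyers pay $32, suppliers receive $14, q = 283. (Wedge: pb − ps = 18.)
ΔPS is the trapezoid between Q = 283 and Q = 323 of height $8: ½ · (323 + 283) · 8 = $2424.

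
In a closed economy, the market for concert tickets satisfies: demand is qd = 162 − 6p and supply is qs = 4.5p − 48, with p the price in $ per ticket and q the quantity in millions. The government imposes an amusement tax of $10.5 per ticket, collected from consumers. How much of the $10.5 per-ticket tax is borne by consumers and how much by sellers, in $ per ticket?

Consumers bear $4.5 per ticket; sellers bear $6 per ticket.

Without the tax, 162 − 6p = 4.5p − 48 gives 10.5p = 210, so p* = $20 and q* = 42.
With the tax collected from consumers, demand (in seller-price terms) shifts: qd = 162 − 6(p + 10.5).
Solving gives q = 15 with consumers paying $24.5 and sellers receiving $14 (the $10.5 wedge).
Burden on consumers: $4.5; on sellers: $6. (They sum to $10.5.)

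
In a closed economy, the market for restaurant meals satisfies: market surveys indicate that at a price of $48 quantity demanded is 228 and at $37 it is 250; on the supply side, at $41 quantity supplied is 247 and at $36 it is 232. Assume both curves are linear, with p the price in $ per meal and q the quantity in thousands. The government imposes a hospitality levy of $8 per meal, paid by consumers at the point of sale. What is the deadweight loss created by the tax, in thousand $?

Deadweight loss = $38.4 thousand.

Demand slope: (250 − 228)/(37 − 48) = -2, so qd = 324 − 2p.
Supply slope: (232 − 247)/(36 − 41) = 3, so qs = 3p + 124.
Before the tax: set 324 − 2p = 3p + 124 → p* = $40, q* = 244.
With the tax collected from consumers, demand (in seller-price terms) shifts: qd = 324 − 2(p + 8).
New equilibrium: consumers pay $44.8, sellers receive $36.8, q = 234.4. (Wedge: pb − ps = 8.)
Quantity falls by |ΔQ| = |244 − 234.4| = 9.6.
DWL = ½ · t · |ΔQ| = ½ · 8 · 9.6 = $38.4.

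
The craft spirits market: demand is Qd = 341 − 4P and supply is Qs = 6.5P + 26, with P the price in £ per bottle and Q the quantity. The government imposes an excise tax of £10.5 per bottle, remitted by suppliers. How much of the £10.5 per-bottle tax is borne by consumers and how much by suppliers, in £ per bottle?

Consumers bear £6.5 per bottle; suppliers bear £4 per bottle.

Without the tax, 341 − 4P = 6.5P + 26 gives 10.5P = 315, so P* = £30 and Q* = 221.
With the tax collected from suppliers, supply shifts: Qs = 6.5(P − 10.5) + 26.
Solving gives Q = 195 with consumers paying £36.5 and suppliers receiving £26 (the £10.5 wedge).
Burden on consumers: £6.5; on suppliers: £4. (They sum to £10.5.)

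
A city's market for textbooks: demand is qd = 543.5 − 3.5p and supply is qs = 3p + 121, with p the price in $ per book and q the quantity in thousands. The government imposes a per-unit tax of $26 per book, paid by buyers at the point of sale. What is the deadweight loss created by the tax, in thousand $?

Deadweight loss = $546 thousand.

Without the tax, 543.5 − 3.5p = 3p + 121 gives 6.5p = 422.5, so p* = $65 and q* = 316.
With the tax collected from buyers, demand (in seller-price terms) shifts: qd = 543.5 − 3.5(p + 26).
New equilibrium: buyers pay $77, producers receive $51, q = 274. (Wedge: pb − ps = 26.)
Quantity falls by |ΔQ| = |316 − 274| = 42.
DWL = ½ · t · |ΔQ| = ½ · 26 · 42 = $546.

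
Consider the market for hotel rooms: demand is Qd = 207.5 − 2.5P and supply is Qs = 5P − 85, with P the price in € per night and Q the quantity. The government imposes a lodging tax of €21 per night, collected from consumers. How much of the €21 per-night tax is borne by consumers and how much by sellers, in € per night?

Before the tax: set 207.5 − 2.5P = 5P − 85 → P* = €39, Q* = 110.
With the tax collected from consumers, demand (in seller-price terms) shifts: Qd = 207.5 − 2.5(P + 21).
Solving gives Q = 75 with consumers paying €53 and sellers receiving €32 (the €21 wedge).
Burden on consumers: €14; on sellers: €7. (They sum to €21.)
The less price-elastic side of the market bears the larger share of a per-unit tax.

Consumers bear €14 per night; sellers bear €7 per night.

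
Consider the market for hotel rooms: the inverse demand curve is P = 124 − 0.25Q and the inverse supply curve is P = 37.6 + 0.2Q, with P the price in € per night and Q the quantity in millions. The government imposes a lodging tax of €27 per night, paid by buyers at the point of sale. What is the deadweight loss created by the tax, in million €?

Deadweight loss = €810 million.

Rewrite in direct form: Qd = 496 − 4P and Qs = 5P − 188.
Before the tax: set 496 − 4P = 5P − 188 → P* = €76, Q* = 192.
With the tax collected from buyers, demand (in seller-price terms) shifts: Qd = 496 − 4(P + 27).
Solving gives Q = 132 with buyers paying €91 and suppliers receiving €64 (the €27 wedge).
Quantity falls by |ΔQ| = |192 − 132| = 60.
DWL = ½ · t · |ΔQ| = ½ · 27 · 60 = €810.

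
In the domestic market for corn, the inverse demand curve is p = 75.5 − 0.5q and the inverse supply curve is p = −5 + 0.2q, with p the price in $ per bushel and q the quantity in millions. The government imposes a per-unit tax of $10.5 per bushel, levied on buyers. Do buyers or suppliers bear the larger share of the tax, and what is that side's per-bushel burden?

Buyers bear the larger share: $7.5 per bushel.

Rewrite in direct form: qd = 151 − 2p and qs = 5p + 25.
Before the tax: set 151 − 2p = 5p + 25 → p* = $18, q* = 115.
With the tax collected from buyers, demand (in seller-price terms) shifts: qd = 151 − 2(p + 10.5).
Solving gives q = 100 with buyers paying $25.5 and suppliers receiving $15 (the $10.5 wedge).
Per-bushel burden: buyers $7.5, suppliers $3.
Buyers take the larger share because demand is less price-elastic here (demand slope 2 vs supply slope 5).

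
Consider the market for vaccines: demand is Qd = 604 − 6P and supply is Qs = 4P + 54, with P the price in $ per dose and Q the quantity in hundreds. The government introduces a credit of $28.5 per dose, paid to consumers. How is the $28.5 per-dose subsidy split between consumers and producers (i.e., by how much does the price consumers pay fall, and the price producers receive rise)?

Consumers gain $11.4 per dose; producers gain $17.1 per dose.

Before the subsidy: set 604 − 6P = 4P + 54 → P* = $55, Q* = 274.
With a per-unit subsidy paid to consumers, each effectively pays P − 28.5, so demand becomes Qd = 604 − 6(P − 28.5).
Solving gives Q = 342.4 with consumers paying $43.6 and producers receiving $72.1 (the $28.5 wedge).
Gain to consumers: $11.4; to producers: $17.1. (They sum to $28.5.)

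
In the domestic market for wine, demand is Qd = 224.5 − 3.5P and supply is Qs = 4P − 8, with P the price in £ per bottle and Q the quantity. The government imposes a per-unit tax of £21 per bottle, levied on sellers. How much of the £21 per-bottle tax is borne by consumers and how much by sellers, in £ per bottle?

Consumers bear £11.2 per bottle; sellers bear £9.8 per bottle.

Before the tax: set 224.5 − 3.5P = 4P − 8 → P* = £31, Q* = 116.
With the tax collected from sellers, supply shifts: Qs = 4(P − 21) − 8.
New equilibrium: consumers pay £42.2, sellers receive £21.2, Q = 76.8. (Wedge: Pb − Ps = 21.)
Burden on consumers: £11.2; on sellers: £9.8. (They sum to £21.)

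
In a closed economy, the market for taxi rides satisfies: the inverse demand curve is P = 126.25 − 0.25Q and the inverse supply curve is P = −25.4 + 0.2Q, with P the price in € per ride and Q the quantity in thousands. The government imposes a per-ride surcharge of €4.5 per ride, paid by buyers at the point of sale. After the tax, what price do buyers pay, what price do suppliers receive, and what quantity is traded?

Buyers pay €44.5; suppliers receive €40; quantity = 327.

Inverting to Q(P) form: Qd = 505 − 4P; Qs = 5P + 127.
Before the tax: set 505 − 4P = 5P + 127 → P* = €42, Q* = 337.
With the tax collected from buyers, demand (in seller-price terms) shifts: Qd = 505 − 4(P + 4.5).
New equilibrium: buyers pay €44.5, suppliers receive €40, Q = 327. (Wedge: Pb − Ps = 4.5.)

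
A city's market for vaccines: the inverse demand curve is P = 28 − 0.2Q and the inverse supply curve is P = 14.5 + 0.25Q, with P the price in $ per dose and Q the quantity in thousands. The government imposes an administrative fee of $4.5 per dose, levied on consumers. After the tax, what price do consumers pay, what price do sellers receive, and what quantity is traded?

Consumers pay $24; sellers receive $19.5; quantity = 20.

Rewrite in direct form: Qd = 140 − 5P and Qs = 4P − 58.
Before the tax: set 140 − 5P = 4P − 58 → P* = $22, Q* = 30.
With the tax collected from consumers, demand (in seller-price terms) shifts: Qd = 140 − 5(P + 4.5).
Solving gives Q = 20 with consumers paying $24 and sellers receiving $19.5 (the $4.5 wedge).
The less price-elastic side of the market bears the larger share of a per-unit tax.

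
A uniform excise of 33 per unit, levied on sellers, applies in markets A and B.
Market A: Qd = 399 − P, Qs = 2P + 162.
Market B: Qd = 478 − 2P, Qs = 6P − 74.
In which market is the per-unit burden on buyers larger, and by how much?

Market A: pre-tax P* = 79, Q* = 320; post-tax Q = 298; per-unit burden on buyers = 22.
Market B: pre-tax P* = 69, Q* = 340; post-tax Q = 290.5; per-unit burden on buyers = 24.75.
Difference: 22 vs 24.75 → market B is larger by 2.75.

Market B, by 2.75.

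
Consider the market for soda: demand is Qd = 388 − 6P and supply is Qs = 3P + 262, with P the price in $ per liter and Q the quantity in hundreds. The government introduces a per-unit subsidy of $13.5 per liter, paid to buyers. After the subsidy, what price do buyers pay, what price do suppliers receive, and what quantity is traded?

Before the subsidy: set 388 − 6P = 3P + 262 → P* = $14, Q* = 304.
With a per-unit subsidy paid to buyers, each effectively pays P − 13.5, so demand becomes Qd = 388 − 6(P − 13.5).
Solving gives Q = 331 with buyers paying $9.5 and suppliers receiving $23 (the $13.5 wedge).

Buyers pay $9.5; suppliers receive $23; quantity = 331.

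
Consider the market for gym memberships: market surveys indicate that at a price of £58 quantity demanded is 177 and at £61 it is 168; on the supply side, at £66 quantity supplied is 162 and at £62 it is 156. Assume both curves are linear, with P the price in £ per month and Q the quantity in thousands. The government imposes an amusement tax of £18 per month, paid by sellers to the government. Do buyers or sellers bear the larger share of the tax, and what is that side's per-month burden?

Demand slope: (168 − 177)/(61 − 58) = -3, so Qd = 351 − 3P.
Supply slope: (156 − 162)/(62 − 66) = 1.5, so Qs = 1.5P + 63.
Before the tax: set 351 − 3P = 1.5P + 63 → P* = £64, Q* = 159.
With the tax collected from sellers, supply shifts: Qs = 1.5(P − 18) + 63.
Solving gives Q = 141 with buyers paying £70 and sellers receiving £52 (the £18 wedge).
Per-month burden: buyers £6, sellers £12.
Sellers take the larger share because supply is less price-elastic here (demand slope 3 vs supply slope 1.5).
The less price-elastic side of the market bears the larger share of a per-unit tax.

Sellers bear the larger share: £12 per month.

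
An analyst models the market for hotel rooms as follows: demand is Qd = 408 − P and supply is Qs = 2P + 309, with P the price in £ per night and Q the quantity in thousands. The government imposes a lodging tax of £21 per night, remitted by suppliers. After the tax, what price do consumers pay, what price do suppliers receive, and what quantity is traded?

Consumers pay £47; suppliers receive £26; quantity = 361.

Without the tax, 408 − P = 2P + 309 gives 3P = 99, so P* = £33 and Q* = 375.
With the tax collected from suppliers, supply shifts: Qs = 2(P − 21) + 309.
New equilibrium: consumers pay £47, suppliers receive £26, Q = 361. (Wedge: Pb − Ps = 21.)
The less price-elastic side of the market bears the larger share of a per-unit tax.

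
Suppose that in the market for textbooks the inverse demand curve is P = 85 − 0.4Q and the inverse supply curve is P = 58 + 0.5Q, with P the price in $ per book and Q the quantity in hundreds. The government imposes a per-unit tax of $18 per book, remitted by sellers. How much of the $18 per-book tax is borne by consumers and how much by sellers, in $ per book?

Inverting to Q(P) form: Qd = 212.5 − 2.5P; Qs = 2P − 116.
Before the tax: set 212.5 − 2.5P = 2P − 116 → P* = $73, Q* = 30.
With the tax collected from sellers, supply shifts: Qs = 2(P − 18) − 116.
Solving gives Q = 10 with consumers paying $81 and sellers receiving $63 (the $18 wedge).
Burden on consumers: $8; on sellers: $10. (They sum to $18.)
The less price-elastic side of the market bears the larger share of a per-unit tax.

Consumers bear $8 per book; sellers bear $10 per book.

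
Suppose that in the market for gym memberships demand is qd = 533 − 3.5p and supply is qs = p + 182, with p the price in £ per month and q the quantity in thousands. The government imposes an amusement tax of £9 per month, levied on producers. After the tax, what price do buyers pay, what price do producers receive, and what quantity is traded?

Buyers pay £80; producers receive £71; quantity = 253.

Before the tax: set 533 − 3.5p = p + 182 → p* = £78, q* = 260.
With the tax collected from producers, supply shifts: qs = (p − 9) + 182.
New equilibrium: buyers pay £80, producers receive £71, q = 253. (Wedge: pb − ps = 9.)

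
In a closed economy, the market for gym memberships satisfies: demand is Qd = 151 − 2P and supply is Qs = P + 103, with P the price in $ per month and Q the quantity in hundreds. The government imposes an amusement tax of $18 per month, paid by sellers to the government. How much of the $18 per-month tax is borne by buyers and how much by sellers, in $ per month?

Before the tax: set 151 − 2P = P + 103 → P* = $16, Q* = 119.
With the tax collected from sellers, supply shifts: Qs = (P − 18) + 103.
New equilibrium: buyers pay $22, sellers receive $4, Q = 107. (Wedge: Pb − Ps = 18.)
Burden on buyers: $6; on sellers: $12. (They sum to $18.)
The less price-elastic side of the market bears the larger share of a per-unit tax.

Buyers bear $6 per month; sellers bear $12 per month.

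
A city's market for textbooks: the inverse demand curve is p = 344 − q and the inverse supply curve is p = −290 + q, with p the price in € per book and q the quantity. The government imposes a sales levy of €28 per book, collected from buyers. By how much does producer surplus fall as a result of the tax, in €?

Inverting to q(p) form: qd = 344 − p; qs = p + 290.
Without the tax, 344 − p = p + 290 gives 2p = 54, so p* = €27 and q* = 317.
With the tax collected from buyers, demand (in seller-price terms) shifts: qd = 344 − (p + 28).
New equilibrium: buyers pay €41, sellers receive €13, q = 303. (Wedge: pb − ps = 28.)
ΔPS is the trapezoid between Q = 303 and Q = 317 of height €14: ½ · (317 + 303) · 14 = €4340.

Producer surplus falls by €4340.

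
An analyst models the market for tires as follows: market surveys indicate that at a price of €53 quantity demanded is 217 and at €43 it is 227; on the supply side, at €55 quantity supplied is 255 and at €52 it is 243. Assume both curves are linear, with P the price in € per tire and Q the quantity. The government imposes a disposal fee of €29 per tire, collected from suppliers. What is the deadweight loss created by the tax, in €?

Deadweight loss = €336.4.

Demand slope: (227 − 217)/(43 − 53) = -1, so Qd = 270 − P.
Supply slope: (243 − 255)/(52 − 55) = 4, so Qs = 4P + 35.
Before the tax: set 270 − P = 4P + 35 → P* = €47, Q* = 223.
With the tax collected from suppliers, supply shifts: Qs = 4(P − 29) + 35.
Solving gives Q = 199.8 with buyers paying €70.2 and suppliers receiving €41.2 (the €29 wedge).
Quantity falls by |ΔQ| = |223 − 199.8| = 23.2.
DWL = ½ · t · |ΔQ| = ½ · 29 · 23.2 = €336.4.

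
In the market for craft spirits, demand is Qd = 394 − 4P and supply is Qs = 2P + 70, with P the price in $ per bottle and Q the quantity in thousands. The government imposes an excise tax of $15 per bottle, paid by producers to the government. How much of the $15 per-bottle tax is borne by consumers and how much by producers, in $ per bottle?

Without the tax, 394 − 4P = 2P + 70 gives 6P = 324, so P* = $54 and Q* = 178.
With the tax collected from producers, supply shifts: Qs = 2(P − 15) + 70.
New equilibrium: consumers pay $59, producers receive $44, Q = 158. (Wedge: Pb − Ps = 15.)
Burden on consumers: $5; on producers: $10. (They sum to $15.)
The less price-elastic side of the market bears the larger share of a per-unit tax.

Consumers bear $5 per bottle; producers bear $10 per bottle.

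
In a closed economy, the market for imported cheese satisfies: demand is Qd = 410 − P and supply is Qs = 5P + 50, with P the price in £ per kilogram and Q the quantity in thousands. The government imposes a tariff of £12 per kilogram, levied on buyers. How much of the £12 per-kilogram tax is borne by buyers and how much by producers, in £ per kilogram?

Without the tax, 410 − P = 5P + 50 gives 6P = 360, so P* = £60 and Q* = 350.
With the tax collected from buyers, demand (in seller-price terms) shifts: Qd = 410 − (P + 12).
Solving gives Q = 340 with buyers paying £70 and producers receiving £58 (the £12 wedge).
Burden on buyers: £10; on producers: £2. (They sum to £12.)

Buyers bear £10 per kilogram; producers bear £2 per kilogram.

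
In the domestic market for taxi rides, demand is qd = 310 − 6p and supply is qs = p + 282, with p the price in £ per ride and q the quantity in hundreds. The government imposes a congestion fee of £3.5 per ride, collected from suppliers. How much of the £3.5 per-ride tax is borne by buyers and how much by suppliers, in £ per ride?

Buyers bear £0.5 per ride; suppliers bear £3 per ride.

Before the tax: set 310 − 6p = p + 282 → p* = £4, q* = 286.
With the tax collected from suppliers, supply shifts: qs = (p − 3.5) + 282.
Solving gives q = 283 with buyers paying £4.5 and suppliers receiving £1 (the £3.5 wedge).
Burden on buyers: £0.5; on suppliers: £3. (They sum to £3.5.)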